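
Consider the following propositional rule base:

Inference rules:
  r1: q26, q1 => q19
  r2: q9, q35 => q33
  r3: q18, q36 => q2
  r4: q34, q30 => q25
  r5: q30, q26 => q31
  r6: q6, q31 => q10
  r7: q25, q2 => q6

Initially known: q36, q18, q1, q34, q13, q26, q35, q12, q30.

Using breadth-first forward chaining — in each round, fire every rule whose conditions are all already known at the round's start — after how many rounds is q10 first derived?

Round 1 fires r1, r3, r4, r5, giving q19, q2, q25, q31.
Round 2 fires r7, giving q6.
Round 3 fires r6, giving q10.
q10 first appears in round 3.

3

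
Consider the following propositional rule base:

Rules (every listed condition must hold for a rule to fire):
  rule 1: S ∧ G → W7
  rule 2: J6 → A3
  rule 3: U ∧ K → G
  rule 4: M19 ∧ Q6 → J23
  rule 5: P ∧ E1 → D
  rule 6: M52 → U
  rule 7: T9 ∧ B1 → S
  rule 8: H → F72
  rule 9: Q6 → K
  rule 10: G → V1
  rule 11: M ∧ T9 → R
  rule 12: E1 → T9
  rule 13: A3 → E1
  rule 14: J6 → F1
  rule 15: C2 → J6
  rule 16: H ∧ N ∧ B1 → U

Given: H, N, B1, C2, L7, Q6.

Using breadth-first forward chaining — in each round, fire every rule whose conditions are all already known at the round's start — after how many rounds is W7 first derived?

Round 1: rule 8 [H → F72]; rule 9 [Q6 → K]; rule 15 [C2 → J6]; rule 16 [H ∧ N ∧ B1 → U]. New: F72, K, J6, U.
Round 2: rule 2 [J6 → A3]; rule 3 [U ∧ K → G]; rule 14 [J6 → F1]. New: A3, G, F1.
Round 3: rule 10 [G → V1]; rule 13 [A3 → E1]. New: V1, E1.
Round 4: rule 12 [E1 → T9]. New: T9.
Round 5: rule 7 [T9 ∧ B1 → S]. New: S.
Round 6: rule 1 [S ∧ G → W7]. New: W7.
W7 first appears in round 6.

6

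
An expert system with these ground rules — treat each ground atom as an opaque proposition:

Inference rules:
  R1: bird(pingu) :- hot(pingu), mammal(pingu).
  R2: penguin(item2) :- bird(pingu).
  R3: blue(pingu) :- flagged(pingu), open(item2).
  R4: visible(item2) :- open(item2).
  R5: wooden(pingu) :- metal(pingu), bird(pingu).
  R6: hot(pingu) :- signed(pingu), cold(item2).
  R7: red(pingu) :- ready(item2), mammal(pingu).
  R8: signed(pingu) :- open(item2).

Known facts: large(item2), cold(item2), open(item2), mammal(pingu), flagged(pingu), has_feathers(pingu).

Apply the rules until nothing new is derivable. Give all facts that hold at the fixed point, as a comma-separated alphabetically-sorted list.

bird(pingu), blue(pingu), cold(item2), flagged(pingu), has_feathers(pingu), hot(pingu), large(item2), mammal(pingu), open(item2), penguin(item2), signed(pingu), visible(item2)

Round 1 — R3, R4, R8, derive blue(pingu), visible(item2), signed(pingu).
Round 2 — R6, derive hot(pingu).
Round 3 — R1, derive bird(pingu).
Round 4 — R2, derive penguin(item2).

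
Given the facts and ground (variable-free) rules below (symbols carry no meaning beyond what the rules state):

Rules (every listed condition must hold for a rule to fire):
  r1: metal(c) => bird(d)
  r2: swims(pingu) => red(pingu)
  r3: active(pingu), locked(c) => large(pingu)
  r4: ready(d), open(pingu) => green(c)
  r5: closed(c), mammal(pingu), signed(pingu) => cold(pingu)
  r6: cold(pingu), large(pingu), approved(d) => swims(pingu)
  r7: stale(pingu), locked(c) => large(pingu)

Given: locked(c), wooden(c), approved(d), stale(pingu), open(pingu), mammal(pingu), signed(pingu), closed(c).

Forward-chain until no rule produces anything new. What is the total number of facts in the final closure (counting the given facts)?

12

[1] r5 [closed(c), mammal(pingu), signed(pingu) => cold(pingu)]; r7 [stale(pingu), locked(c) => large(pingu)]. ⇒ new: cold(pingu), large(pingu).
[2] r6 [cold(pingu), large(pingu), approved(d) => swims(pingu)]. ⇒ new: swims(pingu).
[3] r2 [swims(pingu) => red(pingu)]. ⇒ new: red(pingu).
Closure: {approved(d), closed(c), cold(pingu), large(pingu), locked(c), mammal(pingu), open(pingu), red(pingu), signed(pingu), stale(pingu), swims(pingu), wooden(c)} — 12 facts.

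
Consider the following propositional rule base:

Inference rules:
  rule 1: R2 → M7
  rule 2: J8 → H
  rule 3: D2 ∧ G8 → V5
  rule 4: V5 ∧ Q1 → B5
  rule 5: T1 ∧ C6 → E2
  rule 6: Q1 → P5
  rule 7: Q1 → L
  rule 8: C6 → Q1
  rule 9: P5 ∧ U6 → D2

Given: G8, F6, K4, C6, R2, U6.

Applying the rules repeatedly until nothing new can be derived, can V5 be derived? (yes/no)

Round 1: rule 1 [R2 → M7]; rule 8 [C6 → Q1]. Adds M7, Q1.
Round 2: rule 6 [Q1 → P5]; rule 7 [Q1 → L]. Adds P5, L.
Round 3: rule 9 [P5 ∧ U6 → D2]. Adds D2.
Round 4: rule 3 [D2 ∧ G8 → V5]. Adds V5.
Round 5: rule 4 [V5 ∧ Q1 → B5]. Adds B5.
V5 appears in round 4, so it is derivable.

yes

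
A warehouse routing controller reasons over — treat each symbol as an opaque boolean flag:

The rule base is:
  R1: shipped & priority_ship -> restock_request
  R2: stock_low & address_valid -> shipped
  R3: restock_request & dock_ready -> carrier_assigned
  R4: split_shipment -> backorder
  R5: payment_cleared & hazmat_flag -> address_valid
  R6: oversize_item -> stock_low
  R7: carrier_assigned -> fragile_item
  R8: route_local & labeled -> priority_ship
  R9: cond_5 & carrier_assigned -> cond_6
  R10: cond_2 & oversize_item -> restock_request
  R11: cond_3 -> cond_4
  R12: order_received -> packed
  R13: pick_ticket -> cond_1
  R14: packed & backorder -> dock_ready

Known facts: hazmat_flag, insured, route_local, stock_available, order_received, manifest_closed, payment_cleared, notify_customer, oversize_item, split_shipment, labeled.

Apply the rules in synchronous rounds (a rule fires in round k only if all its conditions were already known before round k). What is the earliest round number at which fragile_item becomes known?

Round 1: R4 [split_shipment -> backorder]; R5 [payment_cleared & hazmat_flag -> address_valid]; R6 [oversize_item -> stock_low]; R8 [route_local & labeled -> priority_ship]; R12 [order_received -> packed]. New: backorder, address_valid, stock_low, priority_ship, packed.
Round 2: R2 [stock_low & address_valid -> shipped]; R14 [packed & backorder -> dock_ready]. New: shipped, dock_ready.
Round 3: R1 [shipped & priority_ship -> restock_request]. New: restock_request.
Round 4: R3 [restock_request & dock_ready -> carrier_assigned]. New: carrier_assigned.
Round 5: R7 [carrier_assigned -> fragile_item]. New: fragile_item.
fragile_item first appears in round 5.

5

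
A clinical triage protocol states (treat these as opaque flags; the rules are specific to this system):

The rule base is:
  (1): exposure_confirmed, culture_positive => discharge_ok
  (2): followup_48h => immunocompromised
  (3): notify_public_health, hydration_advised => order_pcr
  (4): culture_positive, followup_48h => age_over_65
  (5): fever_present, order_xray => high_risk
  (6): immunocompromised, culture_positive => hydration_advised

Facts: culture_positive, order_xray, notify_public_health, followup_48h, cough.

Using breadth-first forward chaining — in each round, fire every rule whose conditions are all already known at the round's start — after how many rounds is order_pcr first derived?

3

Round 1 fires (2), (4), giving immunocompromised, age_over_65.
Round 2 fires (6), giving hydration_advised.
Round 3 fires (3), giving order_pcr.
order_pcr first appears in round 3.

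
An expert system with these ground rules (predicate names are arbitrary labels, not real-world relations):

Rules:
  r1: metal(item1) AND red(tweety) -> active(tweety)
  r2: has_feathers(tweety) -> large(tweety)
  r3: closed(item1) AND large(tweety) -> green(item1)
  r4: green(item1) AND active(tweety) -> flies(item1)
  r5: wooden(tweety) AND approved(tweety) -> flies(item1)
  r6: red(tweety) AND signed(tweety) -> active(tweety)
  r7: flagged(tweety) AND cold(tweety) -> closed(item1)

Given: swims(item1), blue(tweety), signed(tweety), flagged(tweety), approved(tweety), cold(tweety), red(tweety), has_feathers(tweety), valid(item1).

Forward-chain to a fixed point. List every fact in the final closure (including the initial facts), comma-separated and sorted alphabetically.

Round 1 — r2, r6, r7, derive large(tweety), active(tweety), closed(item1).
Round 2 — r3, derive green(item1).
Round 3 — r4, derive flies(item1).

active(tweety), approved(tweety), blue(tweety), closed(item1), cold(tweety), flagged(tweety), flies(item1), green(item1), has_feathers(tweety), large(tweety), red(tweety), signed(tweety), swims(item1), valid(item1)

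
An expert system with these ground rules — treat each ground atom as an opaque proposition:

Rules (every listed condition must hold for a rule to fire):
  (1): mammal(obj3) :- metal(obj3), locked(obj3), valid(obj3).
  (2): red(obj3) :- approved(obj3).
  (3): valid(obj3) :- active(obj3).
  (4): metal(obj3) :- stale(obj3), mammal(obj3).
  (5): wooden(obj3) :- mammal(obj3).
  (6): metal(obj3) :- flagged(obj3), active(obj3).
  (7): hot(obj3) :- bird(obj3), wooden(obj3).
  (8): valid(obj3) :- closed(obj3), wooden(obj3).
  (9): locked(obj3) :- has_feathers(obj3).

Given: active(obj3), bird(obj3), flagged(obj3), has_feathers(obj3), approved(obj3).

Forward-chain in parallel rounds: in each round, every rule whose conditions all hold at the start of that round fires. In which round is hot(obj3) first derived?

Round 1: (2) [red(obj3) :- approved(obj3).]; (3) [valid(obj3) :- active(obj3).]; (6) [metal(obj3) :- flagged(obj3), active(obj3).]; (9) [locked(obj3) :- has_feathers(obj3).]. Adds red(obj3), valid(obj3), metal(obj3), locked(obj3).
Round 2: (1) [mammal(obj3) :- metal(obj3), locked(obj3), valid(obj3).]. Adds mammal(obj3).
Round 3: (5) [wooden(obj3) :- mammal(obj3).]. Adds wooden(obj3).
Round 4: (7) [hot(obj3) :- bird(obj3), wooden(obj3).]. Adds hot(obj3).
hot(obj3) first appears in round 4.

4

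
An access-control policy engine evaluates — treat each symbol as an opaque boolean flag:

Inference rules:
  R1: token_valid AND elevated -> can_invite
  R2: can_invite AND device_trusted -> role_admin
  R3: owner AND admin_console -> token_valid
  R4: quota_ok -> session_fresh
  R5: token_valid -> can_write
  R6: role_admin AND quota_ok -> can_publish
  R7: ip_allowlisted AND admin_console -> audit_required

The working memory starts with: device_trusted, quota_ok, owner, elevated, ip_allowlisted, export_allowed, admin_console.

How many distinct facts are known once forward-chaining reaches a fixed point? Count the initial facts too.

14

Round 1 fires R3, R4, R7, giving token_valid, session_fresh, audit_required.
Round 2 fires R1, R5, giving can_invite, can_write.
Round 3 fires R2, giving role_admin.
Round 4 fires R6, giving can_publish.
Closure: {admin_console, audit_required, can_invite, can_publish, can_write, device_trusted, elevated, export_allowed, ip_allowlisted, owner, quota_ok, role_admin, session_fresh, token_valid} — 14 facts.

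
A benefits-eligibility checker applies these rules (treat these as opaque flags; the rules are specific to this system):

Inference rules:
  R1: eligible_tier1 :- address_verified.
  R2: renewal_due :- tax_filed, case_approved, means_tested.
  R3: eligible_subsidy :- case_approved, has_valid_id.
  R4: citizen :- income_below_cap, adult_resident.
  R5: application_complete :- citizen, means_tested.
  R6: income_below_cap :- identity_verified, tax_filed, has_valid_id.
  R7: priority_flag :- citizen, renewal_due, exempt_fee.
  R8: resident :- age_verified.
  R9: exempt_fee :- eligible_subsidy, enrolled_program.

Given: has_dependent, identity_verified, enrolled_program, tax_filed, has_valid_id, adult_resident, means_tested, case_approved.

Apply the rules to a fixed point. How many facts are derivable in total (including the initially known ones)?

15

Round 1: R2 [renewal_due :- tax_filed, case_approved, means_tested.]; R3 [eligible_subsidy :- case_approved, has_valid_id.]; R6 [income_below_cap :- identity_verified, tax_filed, has_valid_id.]. New: renewal_due, eligible_subsidy, income_below_cap.
Round 2: R4 [citizen :- income_below_cap, adult_resident.]; R9 [exempt_fee :- eligible_subsidy, enrolled_program.]. New: citizen, exempt_fee.
Round 3: R5 [application_complete :- citizen, means_tested.]; R7 [priority_flag :- citizen, renewal_due, exempt_fee.]. New: application_complete, priority_flag.
Closure: {adult_resident, application_complete, case_approved, citizen, eligible_subsidy, enrolled_program, exempt_fee, has_dependent, has_valid_id, identity_verified, income_below_cap, means_tested, priority_flag, renewal_due, tax_filed} — 15 facts.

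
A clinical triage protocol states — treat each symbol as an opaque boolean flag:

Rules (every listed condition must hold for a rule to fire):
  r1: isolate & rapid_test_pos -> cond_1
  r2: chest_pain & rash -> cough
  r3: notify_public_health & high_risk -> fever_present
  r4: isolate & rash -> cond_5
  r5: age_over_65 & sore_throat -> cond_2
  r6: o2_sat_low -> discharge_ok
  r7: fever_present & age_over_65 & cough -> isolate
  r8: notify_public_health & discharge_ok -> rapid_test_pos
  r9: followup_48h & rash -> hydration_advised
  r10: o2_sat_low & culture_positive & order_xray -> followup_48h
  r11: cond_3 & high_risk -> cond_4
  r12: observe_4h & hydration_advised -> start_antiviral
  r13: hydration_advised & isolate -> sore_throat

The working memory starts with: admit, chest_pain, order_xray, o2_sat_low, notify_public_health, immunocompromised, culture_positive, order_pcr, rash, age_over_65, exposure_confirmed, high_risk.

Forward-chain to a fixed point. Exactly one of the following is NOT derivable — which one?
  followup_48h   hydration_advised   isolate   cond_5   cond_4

cond_4

Round 1: r2 [chest_pain & rash -> cough]; r3 [notify_public_health & high_risk -> fever_present]; r6 [o2_sat_low -> discharge_ok]; r10 [o2_sat_low & culture_positive & order_xray -> followup_48h]. Adds cough, fever_present, discharge_ok, followup_48h.
Round 2: r7 [fever_present & age_over_65 & cough -> isolate]; r8 [notify_public_health & discharge_ok -> rapid_test_pos]; r9 [followup_48h & rash -> hydration_advised]. Adds isolate, rapid_test_pos, hydration_advised.
Round 3: r1 [isolate & rapid_test_pos -> cond_1]; r4 [isolate & rash -> cond_5]; r13 [hydration_advised & isolate -> sore_throat]. Adds cond_1, cond_5, sore_throat.
Round 4: r5 [age_over_65 & sore_throat -> cond_2]. Adds cond_2.
Derived: cond_5 (round 3), isolate (round 2), hydration_advised (round 2), followup_48h (round 1). cond_4 never appears in any round.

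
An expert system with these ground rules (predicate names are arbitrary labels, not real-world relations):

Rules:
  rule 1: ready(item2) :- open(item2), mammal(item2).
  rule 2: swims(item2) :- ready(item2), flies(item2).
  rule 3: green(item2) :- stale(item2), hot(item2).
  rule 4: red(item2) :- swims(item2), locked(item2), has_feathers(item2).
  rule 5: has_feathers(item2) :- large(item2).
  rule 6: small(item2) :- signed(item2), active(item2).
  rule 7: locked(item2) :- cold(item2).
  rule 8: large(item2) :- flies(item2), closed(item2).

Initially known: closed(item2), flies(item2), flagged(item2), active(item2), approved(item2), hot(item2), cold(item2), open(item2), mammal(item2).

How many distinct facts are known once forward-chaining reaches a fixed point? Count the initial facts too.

15

[1] rule 1 [ready(item2) :- open(item2), mammal(item2).]; rule 7 [locked(item2) :- cold(item2).]; rule 8 [large(item2) :- flies(item2), closed(item2).]. ⇒ new: ready(item2), locked(item2), large(item2).
[2] rule 2 [swims(item2) :- ready(item2), flies(item2).]; rule 5 [has_feathers(item2) :- large(item2).]. ⇒ new: swims(item2), has_feathers(item2).
[3] rule 4 [red(item2) :- swims(item2), locked(item2), has_feathers(item2).]. ⇒ new: red(item2).
Closure: {active(item2), approved(item2), closed(item2), cold(item2), flagged(item2), flies(item2), has_feathers(item2), hot(item2), large(item2), locked(item2), mammal(item2), open(item2), ready(item2), red(item2), swims(item2)} — 15 facts.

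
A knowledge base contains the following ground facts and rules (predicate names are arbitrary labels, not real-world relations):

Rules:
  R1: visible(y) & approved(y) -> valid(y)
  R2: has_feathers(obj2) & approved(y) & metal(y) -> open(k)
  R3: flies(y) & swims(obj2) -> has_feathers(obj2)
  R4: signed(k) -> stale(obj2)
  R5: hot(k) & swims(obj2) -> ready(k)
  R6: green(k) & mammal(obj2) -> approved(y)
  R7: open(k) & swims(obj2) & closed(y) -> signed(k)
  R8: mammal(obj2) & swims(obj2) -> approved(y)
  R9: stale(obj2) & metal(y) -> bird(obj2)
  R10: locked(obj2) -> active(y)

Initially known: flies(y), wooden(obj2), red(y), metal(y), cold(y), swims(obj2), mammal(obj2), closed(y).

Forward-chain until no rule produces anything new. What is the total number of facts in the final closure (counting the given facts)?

14

Round 1: R3 [flies(y) & swims(obj2) -> has_feathers(obj2)]; R8 [mammal(obj2) & swims(obj2) -> approved(y)]. New: has_feathers(obj2), approved(y).
Round 2: R2 [has_feathers(obj2) & approved(y) & metal(y) -> open(k)]. New: open(k).
Round 3: R7 [open(k) & swims(obj2) & closed(y) -> signed(k)]. New: signed(k).
Round 4: R4 [signed(k) -> stale(obj2)]. New: stale(obj2).
Round 5: R9 [stale(obj2) & metal(y) -> bird(obj2)]. New: bird(obj2).
Closure: {approved(y), bird(obj2), closed(y), cold(y), flies(y), has_feathers(obj2), mammal(obj2), metal(y), open(k), red(y), signed(k), stale(obj2), swims(obj2), wooden(obj2)} — 14 facts.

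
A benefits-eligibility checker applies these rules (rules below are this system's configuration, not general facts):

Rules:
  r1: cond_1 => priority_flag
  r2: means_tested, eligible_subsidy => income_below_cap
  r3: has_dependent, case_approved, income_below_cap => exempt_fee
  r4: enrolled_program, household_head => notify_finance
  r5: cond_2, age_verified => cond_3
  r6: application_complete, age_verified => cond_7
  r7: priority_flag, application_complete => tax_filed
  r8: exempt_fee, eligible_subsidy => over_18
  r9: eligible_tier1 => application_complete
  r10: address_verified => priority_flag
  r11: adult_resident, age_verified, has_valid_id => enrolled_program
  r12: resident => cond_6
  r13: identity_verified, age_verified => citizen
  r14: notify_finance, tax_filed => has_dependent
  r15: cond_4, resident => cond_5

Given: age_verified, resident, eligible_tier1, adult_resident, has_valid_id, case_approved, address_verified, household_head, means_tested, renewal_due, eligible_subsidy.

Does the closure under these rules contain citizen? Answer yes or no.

[1] r2 [means_tested, eligible_subsidy => income_below_cap]; r9 [eligible_tier1 => application_complete]; r10 [address_verified => priority_flag]; r11 [adult_resident, age_verified, has_valid_id => enrolled_program]; r12 [resident => cond_6]. ⇒ new: income_below_cap, application_complete, priority_flag, enrolled_program, cond_6.
[2] r4 [enrolled_program, household_head => notify_finance]; r6 [application_complete, age_verified => cond_7]; r7 [priority_flag, application_complete => tax_filed]. ⇒ new: notify_finance, cond_7, tax_filed.
[3] r14 [notify_finance, tax_filed => has_dependent]. ⇒ new: has_dependent.
[4] r3 [has_dependent, case_approved, income_below_cap => exempt_fee]. ⇒ new: exempt_fee.
[5] r8 [exempt_fee, eligible_subsidy => over_18]. ⇒ new: over_18.
Fixed point reached. citizen is concluded only by r13; r13 needs identity_verified (never derived).

no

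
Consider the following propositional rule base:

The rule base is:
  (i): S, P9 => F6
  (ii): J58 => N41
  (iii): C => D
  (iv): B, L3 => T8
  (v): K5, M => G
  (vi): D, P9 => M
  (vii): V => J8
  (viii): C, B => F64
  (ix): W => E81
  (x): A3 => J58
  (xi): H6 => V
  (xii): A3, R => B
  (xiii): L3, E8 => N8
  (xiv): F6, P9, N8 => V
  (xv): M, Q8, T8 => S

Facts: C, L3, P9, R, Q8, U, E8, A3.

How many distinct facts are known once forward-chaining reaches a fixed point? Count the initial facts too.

Round 1: (iii) [C => D]; (x) [A3 => J58]; (xii) [A3, R => B]; (xiii) [L3, E8 => N8]. Adds D, J58, B, N8.
Round 2: (ii) [J58 => N41]; (iv) [B, L3 => T8]; (vi) [D, P9 => M]; (viii) [C, B => F64]. Adds N41, T8, M, F64.
Round 3: (xv) [M, Q8, T8 => S]. Adds S.
Round 4: (i) [S, P9 => F6]. Adds F6.
Round 5: (xiv) [F6, P9, N8 => V]. Adds V.
Round 6: (vii) [V => J8]. Adds J8.
Closure: {A3, B, C, D, E8, F6, F64, J58, J8, L3, M, N41, N8, P9, Q8, R, S, T8, U, V} — 20 facts.

20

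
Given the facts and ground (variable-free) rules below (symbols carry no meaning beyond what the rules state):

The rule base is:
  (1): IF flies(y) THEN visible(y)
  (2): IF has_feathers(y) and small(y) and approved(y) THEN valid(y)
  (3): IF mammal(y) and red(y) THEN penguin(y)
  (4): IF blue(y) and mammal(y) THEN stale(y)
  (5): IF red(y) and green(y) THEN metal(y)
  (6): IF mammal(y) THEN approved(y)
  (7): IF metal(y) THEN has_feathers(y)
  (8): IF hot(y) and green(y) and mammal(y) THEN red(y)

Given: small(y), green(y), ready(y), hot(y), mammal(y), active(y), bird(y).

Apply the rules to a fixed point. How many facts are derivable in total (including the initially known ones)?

13

Round 1: (6) [IF mammal(y) THEN approved(y)]; (8) [IF hot(y) and green(y) and mammal(y) THEN red(y)]. Adds approved(y), red(y).
Round 2: (3) [IF mammal(y) and red(y) THEN penguin(y)]; (5) [IF red(y) and green(y) THEN metal(y)]. Adds penguin(y), metal(y).
Round 3: (7) [IF metal(y) THEN has_feathers(y)]. Adds has_feathers(y).
Round 4: (2) [IF has_feathers(y) and small(y) and approved(y) THEN valid(y)]. Adds valid(y).
Closure: {active(y), approved(y), bird(y), green(y), has_feathers(y), hot(y), mammal(y), metal(y), penguin(y), ready(y), red(y), small(y), valid(y)} — 13 facts.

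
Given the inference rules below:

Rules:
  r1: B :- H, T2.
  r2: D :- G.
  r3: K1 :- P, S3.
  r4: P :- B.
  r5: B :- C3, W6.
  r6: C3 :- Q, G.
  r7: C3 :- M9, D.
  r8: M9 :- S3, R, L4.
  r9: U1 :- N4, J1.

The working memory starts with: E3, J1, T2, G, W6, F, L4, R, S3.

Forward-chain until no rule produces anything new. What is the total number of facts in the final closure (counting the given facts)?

Round 1 — r2, r8, derive D, M9.
Round 2 — r7, derive C3.
Round 3 — r5, derive B.
Round 4 — r4, derive P.
Round 5 — r3, derive K1.
Closure: {B, C3, D, E3, F, G, J1, K1, L4, M9, P, R, S3, T2, W6} — 15 facts.

15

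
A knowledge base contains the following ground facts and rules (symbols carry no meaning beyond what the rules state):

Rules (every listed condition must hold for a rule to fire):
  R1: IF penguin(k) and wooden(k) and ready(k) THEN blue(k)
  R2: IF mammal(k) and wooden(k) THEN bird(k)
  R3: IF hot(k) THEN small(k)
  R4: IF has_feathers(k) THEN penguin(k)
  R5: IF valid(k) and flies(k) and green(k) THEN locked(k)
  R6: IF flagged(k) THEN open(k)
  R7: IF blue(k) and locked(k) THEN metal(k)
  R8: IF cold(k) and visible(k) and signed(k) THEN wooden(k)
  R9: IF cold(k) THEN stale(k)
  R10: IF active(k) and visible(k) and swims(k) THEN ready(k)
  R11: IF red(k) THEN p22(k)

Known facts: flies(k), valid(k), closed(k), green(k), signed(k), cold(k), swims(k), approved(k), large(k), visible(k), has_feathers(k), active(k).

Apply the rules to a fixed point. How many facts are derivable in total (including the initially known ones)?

19

[1] R4 [IF has_feathers(k) THEN penguin(k)]; R5 [IF valid(k) and flies(k) and green(k) THEN locked(k)]; R8 [IF cold(k) and visible(k) and signed(k) THEN wooden(k)]; R9 [IF cold(k) THEN stale(k)]; R10 [IF active(k) and visible(k) and swims(k) THEN ready(k)]. ⇒ new: penguin(k), locked(k), wooden(k), stale(k), ready(k).
[2] R1 [IF penguin(k) and wooden(k) and ready(k) THEN blue(k)]. ⇒ new: blue(k).
[3] R7 [IF blue(k) and locked(k) THEN metal(k)]. ⇒ new: metal(k).
Closure: {active(k), approved(k), blue(k), closed(k), cold(k), flies(k), green(k), has_feathers(k), large(k), locked(k), metal(k), penguin(k), ready(k), signed(k), stale(k), swims(k), valid(k), visible(k), wooden(k)} — 19 facts.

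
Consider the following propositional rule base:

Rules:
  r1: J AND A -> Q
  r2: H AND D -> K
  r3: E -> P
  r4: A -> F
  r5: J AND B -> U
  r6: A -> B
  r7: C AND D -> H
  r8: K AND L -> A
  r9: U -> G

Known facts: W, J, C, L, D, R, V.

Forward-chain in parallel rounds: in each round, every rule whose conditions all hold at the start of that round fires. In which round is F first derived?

[1] r7 [C AND D -> H]. ⇒ new: H.
[2] r2 [H AND D -> K]. ⇒ new: K.
[3] r8 [K AND L -> A]. ⇒ new: A.
[4] r1 [J AND A -> Q]; r4 [A -> F]; r6 [A -> B]. ⇒ new: Q, F, B.
F first appears in round 4.

4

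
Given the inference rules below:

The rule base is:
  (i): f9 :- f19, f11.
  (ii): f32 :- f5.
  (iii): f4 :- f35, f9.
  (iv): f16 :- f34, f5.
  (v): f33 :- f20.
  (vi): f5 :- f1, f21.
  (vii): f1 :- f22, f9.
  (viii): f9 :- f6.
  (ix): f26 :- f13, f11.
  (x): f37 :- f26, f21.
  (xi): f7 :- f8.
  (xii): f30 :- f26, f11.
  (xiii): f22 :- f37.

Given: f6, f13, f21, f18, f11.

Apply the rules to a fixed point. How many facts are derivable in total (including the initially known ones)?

13

Round 1 — (viii), (ix), derive f9, f26.
Round 2 — (x), (xii), derive f37, f30.
Round 3 — (xiii), derive f22.
Round 4 — (vii), derive f1.
Round 5 — (vi), derive f5.
Round 6 — (ii), derive f32.
Closure: {f1, f11, f13, f18, f21, f22, f26, f30, f32, f37, f5, f6, f9} — 13 facts.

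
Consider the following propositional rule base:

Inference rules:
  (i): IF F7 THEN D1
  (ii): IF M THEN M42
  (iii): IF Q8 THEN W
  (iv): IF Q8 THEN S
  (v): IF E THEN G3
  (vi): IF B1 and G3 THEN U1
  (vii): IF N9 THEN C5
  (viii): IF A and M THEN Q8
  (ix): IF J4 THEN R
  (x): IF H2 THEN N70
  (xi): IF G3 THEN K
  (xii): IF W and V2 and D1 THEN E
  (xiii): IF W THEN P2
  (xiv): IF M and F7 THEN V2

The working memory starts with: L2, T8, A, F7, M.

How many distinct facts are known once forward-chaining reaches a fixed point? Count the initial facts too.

15

Round 1: (i) [IF F7 THEN D1]; (ii) [IF M THEN M42]; (viii) [IF A and M THEN Q8]; (xiv) [IF M and F7 THEN V2]. New: D1, M42, Q8, V2.
Round 2: (iii) [IF Q8 THEN W]; (iv) [IF Q8 THEN S]. New: W, S.
Round 3: (xii) [IF W and V2 and D1 THEN E]; (xiii) [IF W THEN P2]. New: E, P2.
Round 4: (v) [IF E THEN G3]. New: G3.
Round 5: (xi) [IF G3 THEN K]. New: K.
Closure: {A, D1, E, F7, G3, K, L2, M, M42, P2, Q8, S, T8, V2, W} — 15 facts.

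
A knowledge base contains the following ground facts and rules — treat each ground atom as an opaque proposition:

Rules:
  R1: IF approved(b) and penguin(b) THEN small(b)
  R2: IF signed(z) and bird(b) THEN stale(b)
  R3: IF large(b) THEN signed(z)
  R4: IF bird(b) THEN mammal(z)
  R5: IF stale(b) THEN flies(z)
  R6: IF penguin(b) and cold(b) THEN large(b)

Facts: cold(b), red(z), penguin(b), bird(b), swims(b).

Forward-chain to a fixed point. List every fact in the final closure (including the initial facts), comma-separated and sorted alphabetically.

[1] R4 [IF bird(b) THEN mammal(z)]; R6 [IF penguin(b) and cold(b) THEN large(b)]. ⇒ new: mammal(z), large(b).
[2] R3 [IF large(b) THEN signed(z)]. ⇒ new: signed(z).
[3] R2 [IF signed(z) and bird(b) THEN stale(b)]. ⇒ new: stale(b).
[4] R5 [IF stale(b) THEN flies(z)]. ⇒ new: flies(z).

bird(b), cold(b), flies(z), large(b), mammal(z), penguin(b), red(z), signed(z), stale(b), swims(b)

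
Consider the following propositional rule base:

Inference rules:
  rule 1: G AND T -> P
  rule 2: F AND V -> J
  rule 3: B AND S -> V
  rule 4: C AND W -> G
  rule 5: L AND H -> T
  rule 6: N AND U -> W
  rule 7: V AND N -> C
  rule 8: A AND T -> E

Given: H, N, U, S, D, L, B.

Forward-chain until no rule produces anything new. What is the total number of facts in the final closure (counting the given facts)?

Round 1 fires rule 3, rule 5, rule 6, giving V, T, W.
Round 2 fires rule 7, giving C.
Round 3 fires rule 4, giving G.
Round 4 fires rule 1, giving P.
Closure: {B, C, D, G, H, L, N, P, S, T, U, V, W} — 13 facts.

13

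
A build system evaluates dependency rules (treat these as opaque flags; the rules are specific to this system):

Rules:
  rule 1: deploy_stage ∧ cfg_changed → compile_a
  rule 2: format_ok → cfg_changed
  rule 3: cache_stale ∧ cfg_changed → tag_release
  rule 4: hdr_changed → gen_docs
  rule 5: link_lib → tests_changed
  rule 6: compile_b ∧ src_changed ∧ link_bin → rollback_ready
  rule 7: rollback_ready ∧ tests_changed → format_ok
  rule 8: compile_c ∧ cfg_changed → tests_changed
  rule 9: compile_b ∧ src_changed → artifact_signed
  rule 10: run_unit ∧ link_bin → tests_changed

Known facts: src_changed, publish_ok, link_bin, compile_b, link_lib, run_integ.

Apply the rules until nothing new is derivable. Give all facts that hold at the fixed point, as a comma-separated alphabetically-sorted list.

Round 1 — rule 5, rule 6, rule 9, derive tests_changed, rollback_ready, artifact_signed.
Round 2 — rule 7, derive format_ok.
Round 3 — rule 2, derive cfg_changed.

artifact_signed, cfg_changed, compile_b, format_ok, link_bin, link_lib, publish_ok, rollback_ready, run_integ, src_changed, tests_changed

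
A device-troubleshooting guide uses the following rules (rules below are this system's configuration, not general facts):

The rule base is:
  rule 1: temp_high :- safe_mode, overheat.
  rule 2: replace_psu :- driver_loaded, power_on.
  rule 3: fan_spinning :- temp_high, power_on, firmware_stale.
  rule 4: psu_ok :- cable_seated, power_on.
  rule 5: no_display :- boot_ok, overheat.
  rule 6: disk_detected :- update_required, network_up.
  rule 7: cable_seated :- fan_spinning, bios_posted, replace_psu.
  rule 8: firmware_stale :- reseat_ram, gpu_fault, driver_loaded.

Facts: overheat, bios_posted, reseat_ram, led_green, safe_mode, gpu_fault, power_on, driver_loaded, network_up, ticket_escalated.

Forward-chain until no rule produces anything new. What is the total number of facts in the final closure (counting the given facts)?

Round 1: rule 1 [temp_high :- safe_mode, overheat.]; rule 2 [replace_psu :- driver_loaded, power_on.]; rule 8 [firmware_stale :- reseat_ram, gpu_fault, driver_loaded.]. Adds temp_high, replace_psu, firmware_stale.
Round 2: rule 3 [fan_spinning :- temp_high, power_on, firmware_stale.]. Adds fan_spinning.
Round 3: rule 7 [cable_seated :- fan_spinning, bios_posted, replace_psu.]. Adds cable_seated.
Round 4: rule 4 [psu_ok :- cable_seated, power_on.]. Adds psu_ok.
Closure: {bios_posted, cable_seated, driver_loaded, fan_spinning, firmware_stale, gpu_fault, led_green, network_up, overheat, power_on, psu_ok, replace_psu, reseat_ram, safe_mode, temp_high, ticket_escalated} — 16 facts.

16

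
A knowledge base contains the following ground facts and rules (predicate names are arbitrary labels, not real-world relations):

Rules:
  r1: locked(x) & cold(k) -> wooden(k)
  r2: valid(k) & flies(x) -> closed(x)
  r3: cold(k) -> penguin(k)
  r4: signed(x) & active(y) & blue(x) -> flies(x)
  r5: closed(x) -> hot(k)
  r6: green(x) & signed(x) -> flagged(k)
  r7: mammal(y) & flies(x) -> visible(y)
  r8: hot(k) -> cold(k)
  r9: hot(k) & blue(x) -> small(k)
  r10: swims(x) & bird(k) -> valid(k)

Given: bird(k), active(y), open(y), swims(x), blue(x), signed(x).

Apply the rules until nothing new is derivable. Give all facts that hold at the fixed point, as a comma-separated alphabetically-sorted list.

active(y), bird(k), blue(x), closed(x), cold(k), flies(x), hot(k), open(y), penguin(k), signed(x), small(k), swims(x), valid(k)

Round 1: r4 [signed(x) & active(y) & blue(x) -> flies(x)]; r10 [swims(x) & bird(k) -> valid(k)]. Adds flies(x), valid(k).
Round 2: r2 [valid(k) & flies(x) -> closed(x)]. Adds closed(x).
Round 3: r5 [closed(x) -> hot(k)]. Adds hot(k).
Round 4: r8 [hot(k) -> cold(k)]; r9 [hot(k) & blue(x) -> small(k)]. Adds cold(k), small(k).
Round 5: r3 [cold(k) -> penguin(k)]. Adds penguin(k).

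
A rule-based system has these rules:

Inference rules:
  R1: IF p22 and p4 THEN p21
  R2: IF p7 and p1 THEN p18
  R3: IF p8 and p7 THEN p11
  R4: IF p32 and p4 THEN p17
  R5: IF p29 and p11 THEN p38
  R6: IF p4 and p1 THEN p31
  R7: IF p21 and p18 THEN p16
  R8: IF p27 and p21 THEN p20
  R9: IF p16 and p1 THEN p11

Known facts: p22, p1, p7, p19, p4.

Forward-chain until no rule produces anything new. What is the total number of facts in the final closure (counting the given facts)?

10

Round 1: R1 [IF p22 and p4 THEN p21]; R2 [IF p7 and p1 THEN p18]; R6 [IF p4 and p1 THEN p31]. New: p21, p18, p31.
Round 2: R7 [IF p21 and p18 THEN p16]. New: p16.
Round 3: R9 [IF p16 and p1 THEN p11]. New: p11.
Closure: {p1, p11, p16, p18, p19, p21, p22, p31, p4, p7} — 10 facts.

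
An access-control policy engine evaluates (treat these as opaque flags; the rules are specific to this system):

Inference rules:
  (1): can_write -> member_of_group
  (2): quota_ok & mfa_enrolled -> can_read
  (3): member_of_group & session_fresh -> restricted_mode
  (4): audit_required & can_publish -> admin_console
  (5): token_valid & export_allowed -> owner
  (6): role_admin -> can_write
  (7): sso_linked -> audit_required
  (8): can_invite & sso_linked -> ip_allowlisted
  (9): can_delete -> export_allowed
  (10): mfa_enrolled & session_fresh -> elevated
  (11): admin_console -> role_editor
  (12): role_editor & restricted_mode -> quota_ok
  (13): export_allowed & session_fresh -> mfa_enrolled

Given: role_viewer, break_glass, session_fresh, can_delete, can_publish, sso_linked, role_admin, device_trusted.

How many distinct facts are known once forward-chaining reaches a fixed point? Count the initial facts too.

Round 1 fires (6), (7), (9), giving can_write, audit_required, export_allowed.
Round 2 fires (1), (4), (13), giving member_of_group, admin_console, mfa_enrolled.
Round 3 fires (3), (10), (11), giving restricted_mode, elevated, role_editor.
Round 4 fires (12), giving quota_ok.
Round 5 fires (2), giving can_read.
Closure: {admin_console, audit_required, break_glass, can_delete, can_publish, can_read, can_write, device_trusted, elevated, export_allowed, member_of_group, mfa_enrolled, quota_ok, restricted_mode, role_admin, role_editor, role_viewer, session_fresh, sso_linked} — 19 facts.

19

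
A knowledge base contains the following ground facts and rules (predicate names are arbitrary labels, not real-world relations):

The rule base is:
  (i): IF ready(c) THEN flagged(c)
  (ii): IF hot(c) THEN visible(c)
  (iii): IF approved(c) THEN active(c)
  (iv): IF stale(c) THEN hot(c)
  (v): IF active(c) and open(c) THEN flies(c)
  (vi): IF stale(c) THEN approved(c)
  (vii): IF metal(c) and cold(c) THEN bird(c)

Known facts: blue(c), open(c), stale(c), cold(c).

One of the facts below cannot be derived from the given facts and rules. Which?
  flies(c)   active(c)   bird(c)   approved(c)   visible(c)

Round 1 — (iv), (vi), derive hot(c), approved(c).
Round 2 — (ii), (iii), derive visible(c), active(c).
Round 3 — (v), derive flies(c).
Derived: flies(c) (round 3), active(c) (round 2), approved(c) (round 1), visible(c) (round 2). bird(c) never appears in any round.

bird(c)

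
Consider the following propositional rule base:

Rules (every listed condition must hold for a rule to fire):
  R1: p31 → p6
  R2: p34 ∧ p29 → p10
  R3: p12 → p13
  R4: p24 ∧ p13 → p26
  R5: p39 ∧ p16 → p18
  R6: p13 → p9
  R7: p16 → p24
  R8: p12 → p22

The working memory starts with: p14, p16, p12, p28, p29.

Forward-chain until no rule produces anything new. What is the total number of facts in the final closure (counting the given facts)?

Round 1 fires R3, R7, R8, giving p13, p24, p22.
Round 2 fires R4, R6, giving p26, p9.
Closure: {p12, p13, p14, p16, p22, p24, p26, p28, p29, p9} — 10 facts.

10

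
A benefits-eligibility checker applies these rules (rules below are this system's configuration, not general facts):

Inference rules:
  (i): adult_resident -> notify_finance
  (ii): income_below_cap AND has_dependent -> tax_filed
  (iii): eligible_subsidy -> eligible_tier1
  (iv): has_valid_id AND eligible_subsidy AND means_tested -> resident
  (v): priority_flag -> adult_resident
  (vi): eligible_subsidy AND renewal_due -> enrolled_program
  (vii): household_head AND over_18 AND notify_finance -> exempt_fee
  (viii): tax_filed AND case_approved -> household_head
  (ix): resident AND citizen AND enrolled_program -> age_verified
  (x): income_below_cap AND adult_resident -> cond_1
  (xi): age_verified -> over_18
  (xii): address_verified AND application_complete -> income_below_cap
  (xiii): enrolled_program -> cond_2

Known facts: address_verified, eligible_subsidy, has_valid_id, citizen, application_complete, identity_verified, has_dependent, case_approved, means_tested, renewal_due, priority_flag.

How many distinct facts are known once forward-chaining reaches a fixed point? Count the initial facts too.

24

Round 1: (iii) [eligible_subsidy -> eligible_tier1]; (iv) [has_valid_id AND eligible_subsidy AND means_tested -> resident]; (v) [priority_flag -> adult_resident]; (vi) [eligible_subsidy AND renewal_due -> enrolled_program]; (xii) [address_verified AND application_complete -> income_below_cap]. Adds eligible_tier1, resident, adult_resident, enrolled_program, income_below_cap.
Round 2: (i) [adult_resident -> notify_finance]; (ii) [income_below_cap AND has_dependent -> tax_filed]; (ix) [resident AND citizen AND enrolled_program -> age_verified]; (x) [income_below_cap AND adult_resident -> cond_1]; (xiii) [enrolled_program -> cond_2]. Adds notify_finance, tax_filed, age_verified, cond_1, cond_2.
Round 3: (viii) [tax_filed AND case_approved -> household_head]; (xi) [age_verified -> over_18]. Adds household_head, over_18.
Round 4: (vii) [household_head AND over_18 AND notify_finance -> exempt_fee]. Adds exempt_fee.
Closure: {address_verified, adult_resident, age_verified, application_complete, case_approved, citizen, cond_1, cond_2, eligible_subsidy, eligible_tier1, enrolled_program, exempt_fee, has_dependent, has_valid_id, household_head, identity_verified, income_below_cap, means_tested, notify_finance, over_18, priority_flag, renewal_due, resident, tax_filed} — 24 facts.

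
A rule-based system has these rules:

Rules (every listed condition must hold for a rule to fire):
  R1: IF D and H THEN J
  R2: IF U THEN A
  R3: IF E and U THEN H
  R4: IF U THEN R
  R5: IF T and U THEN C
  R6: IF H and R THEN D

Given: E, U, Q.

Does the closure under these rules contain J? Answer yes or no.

[1] R2 [IF U THEN A]; R3 [IF E and U THEN H]; R4 [IF U THEN R]. ⇒ new: A, H, R.
[2] R6 [IF H and R THEN D]. ⇒ new: D.
[3] R1 [IF D and H THEN J]. ⇒ new: J.
J appears in round 3, so it is derivable.

yes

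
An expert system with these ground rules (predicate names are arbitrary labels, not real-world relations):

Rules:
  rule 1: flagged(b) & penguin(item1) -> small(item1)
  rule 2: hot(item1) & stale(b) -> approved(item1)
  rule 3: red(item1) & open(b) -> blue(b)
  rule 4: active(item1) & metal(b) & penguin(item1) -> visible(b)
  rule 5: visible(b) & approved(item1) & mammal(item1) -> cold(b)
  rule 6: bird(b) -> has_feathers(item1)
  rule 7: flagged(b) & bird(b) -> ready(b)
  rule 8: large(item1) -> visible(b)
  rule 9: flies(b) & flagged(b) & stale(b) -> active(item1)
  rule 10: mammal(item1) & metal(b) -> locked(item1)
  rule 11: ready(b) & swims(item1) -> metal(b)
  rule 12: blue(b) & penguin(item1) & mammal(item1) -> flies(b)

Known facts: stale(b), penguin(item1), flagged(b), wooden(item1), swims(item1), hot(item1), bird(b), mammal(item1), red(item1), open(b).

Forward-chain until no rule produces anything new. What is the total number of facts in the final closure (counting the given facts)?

21

[1] rule 1 [flagged(b) & penguin(item1) -> small(item1)]; rule 2 [hot(item1) & stale(b) -> approved(item1)]; rule 3 [red(item1) & open(b) -> blue(b)]; rule 6 [bird(b) -> has_feathers(item1)]; rule 7 [flagged(b) & bird(b) -> ready(b)]. ⇒ new: small(item1), approved(item1), blue(b), has_feathers(item1), ready(b).
[2] rule 11 [ready(b) & swims(item1) -> metal(b)]; rule 12 [blue(b) & penguin(item1) & mammal(item1) -> flies(b)]. ⇒ new: metal(b), flies(b).
[3] rule 9 [flies(b) & flagged(b) & stale(b) -> active(item1)]; rule 10 [mammal(item1) & metal(b) -> locked(item1)]. ⇒ new: active(item1), locked(item1).
[4] rule 4 [active(item1) & metal(b) & penguin(item1) -> visible(b)]. ⇒ new: visible(b).
[5] rule 5 [visible(b) & approved(item1) & mammal(item1) -> cold(b)]. ⇒ new: cold(b).
Closure: {active(item1), approved(item1), bird(b), blue(b), cold(b), flagged(b), flies(b), has_feathers(item1), hot(item1), locked(item1), mammal(item1), metal(b), open(b), penguin(item1), ready(b), red(item1), small(item1), stale(b), swims(item1), visible(b), wooden(item1)} — 21 facts.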